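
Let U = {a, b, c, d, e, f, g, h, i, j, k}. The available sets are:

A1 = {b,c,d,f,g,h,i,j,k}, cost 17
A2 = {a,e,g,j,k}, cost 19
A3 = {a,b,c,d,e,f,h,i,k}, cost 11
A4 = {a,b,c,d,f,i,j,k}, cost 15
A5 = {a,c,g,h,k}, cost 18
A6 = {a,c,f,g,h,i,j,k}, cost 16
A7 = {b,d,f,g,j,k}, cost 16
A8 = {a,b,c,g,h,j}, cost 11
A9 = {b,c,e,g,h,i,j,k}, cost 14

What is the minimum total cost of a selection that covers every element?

22

A3, A8 cover every element at cost 11 + 11 = 22.
Any cover uses at least 2 sets; among all covering selections none totals below 22.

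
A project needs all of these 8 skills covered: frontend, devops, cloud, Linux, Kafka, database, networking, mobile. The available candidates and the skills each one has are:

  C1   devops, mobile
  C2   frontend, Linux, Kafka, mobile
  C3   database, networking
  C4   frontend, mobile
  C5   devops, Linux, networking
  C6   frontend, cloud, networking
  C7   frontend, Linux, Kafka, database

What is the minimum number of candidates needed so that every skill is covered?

C1, C6, C7 together cover {frontend, devops, cloud, Linux, Kafka, database, networking, mobile} — every skill.
No 2 of the 7 candidates cover everything (all 21 pairs fall short), so 3 is minimum.
Greedy (largest uncovered first) would take C2, C3, C1, C6 — 4 candidates — but 3 suffice.

3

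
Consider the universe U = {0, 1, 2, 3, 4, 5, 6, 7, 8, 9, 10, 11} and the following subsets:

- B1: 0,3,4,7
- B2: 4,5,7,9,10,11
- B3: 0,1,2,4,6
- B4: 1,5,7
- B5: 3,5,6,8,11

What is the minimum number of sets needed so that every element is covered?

3

B2, B3, B5 together cover {0, 1, 2, 3, 4, 5, 6, 7, 8, 9, 10, 11} — every element.
No 2 of the 5 sets cover everything (all 10 pairs fall short), so 3 is minimum.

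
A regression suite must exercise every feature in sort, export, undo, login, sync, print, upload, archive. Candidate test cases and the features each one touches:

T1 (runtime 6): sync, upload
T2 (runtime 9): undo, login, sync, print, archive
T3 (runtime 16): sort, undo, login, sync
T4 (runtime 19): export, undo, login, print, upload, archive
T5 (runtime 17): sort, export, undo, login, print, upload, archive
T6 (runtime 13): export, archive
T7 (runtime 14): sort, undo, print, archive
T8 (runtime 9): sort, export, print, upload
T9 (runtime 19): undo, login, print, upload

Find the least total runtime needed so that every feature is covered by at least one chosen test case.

T2, T8 cover every feature at runtime 9 + 9 = 18.
Any cover uses at least 2 test cases; among all covering selections none totals below 18.

18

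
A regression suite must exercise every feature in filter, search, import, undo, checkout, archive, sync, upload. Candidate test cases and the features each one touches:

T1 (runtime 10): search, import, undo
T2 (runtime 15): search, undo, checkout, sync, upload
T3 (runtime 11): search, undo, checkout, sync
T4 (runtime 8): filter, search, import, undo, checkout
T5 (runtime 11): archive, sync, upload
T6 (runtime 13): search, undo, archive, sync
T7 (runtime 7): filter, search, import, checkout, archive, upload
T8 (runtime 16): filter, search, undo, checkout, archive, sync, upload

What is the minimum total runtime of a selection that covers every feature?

T3, T7 cover every feature at runtime 11 + 7 = 18.
Any cover uses at least 2 test cases; among all covering selections none totals below 18.

18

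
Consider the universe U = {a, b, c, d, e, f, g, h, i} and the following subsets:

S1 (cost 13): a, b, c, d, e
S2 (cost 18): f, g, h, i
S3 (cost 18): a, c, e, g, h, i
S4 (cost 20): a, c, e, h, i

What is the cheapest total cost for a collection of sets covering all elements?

S1, S2 cover every element at cost 13 + 18 = 31.
Any cover uses at least 2 sets; among all covering selections none totals below 31.

31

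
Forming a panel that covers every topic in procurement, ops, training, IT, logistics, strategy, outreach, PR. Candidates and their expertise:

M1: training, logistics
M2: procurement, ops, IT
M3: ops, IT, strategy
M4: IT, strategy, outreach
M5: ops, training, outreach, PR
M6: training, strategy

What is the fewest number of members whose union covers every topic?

M1, M2, M3, M5 together cover {procurement, ops, training, IT, logistics, strategy, outreach, PR} — every topic.
No 3 of the 6 members cover everything (all 20 triples fall short), so 4 is minimum.

4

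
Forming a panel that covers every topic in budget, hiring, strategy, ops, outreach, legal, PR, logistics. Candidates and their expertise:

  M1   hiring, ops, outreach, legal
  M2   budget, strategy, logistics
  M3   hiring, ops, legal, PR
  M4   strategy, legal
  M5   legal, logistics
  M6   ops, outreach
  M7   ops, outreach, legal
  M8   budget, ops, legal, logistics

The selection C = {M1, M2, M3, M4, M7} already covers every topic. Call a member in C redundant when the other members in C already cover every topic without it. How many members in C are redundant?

3

Drop M1: the rest still cover every topic — redundant.
Drop M2: budget, logistics uncovered — not redundant.
Drop M3: PR uncovered — not redundant.
Drop M4: the rest still cover every topic — redundant.
Drop M7: the rest still cover every topic — redundant.
3 redundant: M1, M4, M7.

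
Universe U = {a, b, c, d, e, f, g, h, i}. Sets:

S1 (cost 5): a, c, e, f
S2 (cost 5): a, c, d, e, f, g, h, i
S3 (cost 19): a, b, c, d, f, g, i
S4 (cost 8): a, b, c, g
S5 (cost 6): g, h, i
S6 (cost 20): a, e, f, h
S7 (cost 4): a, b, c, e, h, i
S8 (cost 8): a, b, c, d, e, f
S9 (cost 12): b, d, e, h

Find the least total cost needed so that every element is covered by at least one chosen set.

9

S2, S7 cover every element at cost 5 + 4 = 9.
Any cover uses at least 2 sets; among all covering selections none totals below 9.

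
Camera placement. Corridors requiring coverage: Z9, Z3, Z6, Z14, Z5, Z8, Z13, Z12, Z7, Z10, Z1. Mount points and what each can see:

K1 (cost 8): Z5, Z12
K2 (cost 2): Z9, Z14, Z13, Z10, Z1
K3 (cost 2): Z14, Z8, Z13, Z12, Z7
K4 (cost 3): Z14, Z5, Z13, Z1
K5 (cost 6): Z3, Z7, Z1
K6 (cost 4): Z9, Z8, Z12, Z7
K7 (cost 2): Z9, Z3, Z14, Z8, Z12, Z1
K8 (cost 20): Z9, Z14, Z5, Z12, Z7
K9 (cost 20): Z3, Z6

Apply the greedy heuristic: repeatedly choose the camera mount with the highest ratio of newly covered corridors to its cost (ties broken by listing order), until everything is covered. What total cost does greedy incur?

Pick 1: K7 adds 6 new (Z9, Z3, Z14, Z8, Z12, Z1) at cost 2 (ratio 6/2).
Pick 2: K2 adds 2 new (Z13, Z10) at cost 2 (ratio 2/2).
Pick 3: K3 adds 1 new (Z7) at cost 2 (ratio 1/2).
Pick 4: K4 adds 1 new (Z5) at cost 3 (ratio 1/3).
Pick 5: K9 adds 1 new (Z6) at cost 20 (ratio 1/20).
Greedy total cost: 2 + 2 + 2 + 3 + 20 = 29. (The true optimum is 27, so greedy overshoots here.)

29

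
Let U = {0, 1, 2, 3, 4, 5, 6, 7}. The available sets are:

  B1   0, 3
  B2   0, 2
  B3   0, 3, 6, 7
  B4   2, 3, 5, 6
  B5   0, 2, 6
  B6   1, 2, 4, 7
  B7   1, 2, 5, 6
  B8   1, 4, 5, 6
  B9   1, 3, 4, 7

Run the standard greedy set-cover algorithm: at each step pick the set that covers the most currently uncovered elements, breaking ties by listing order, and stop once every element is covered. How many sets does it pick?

Pick 1: B3 covers 4 new elements (0, 3, 6, 7).
Pick 2: B6 covers 3 new elements (1, 2, 4).
Pick 3: B4 covers 1 new elements (5).
Greedy uses 3 sets.

3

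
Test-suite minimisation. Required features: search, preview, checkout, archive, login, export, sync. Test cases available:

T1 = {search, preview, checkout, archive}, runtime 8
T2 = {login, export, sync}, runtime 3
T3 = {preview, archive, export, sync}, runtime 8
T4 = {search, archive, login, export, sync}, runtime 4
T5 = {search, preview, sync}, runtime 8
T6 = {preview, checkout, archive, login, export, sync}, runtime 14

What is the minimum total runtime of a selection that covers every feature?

11

T1, T2 cover every feature at runtime 8 + 3 = 11.
Any cover uses at least 2 test cases; among all covering selections none totals below 11.
Greedy by coverage-per-runtime would pick T4, T1 for 12 — worse than the optimum 11.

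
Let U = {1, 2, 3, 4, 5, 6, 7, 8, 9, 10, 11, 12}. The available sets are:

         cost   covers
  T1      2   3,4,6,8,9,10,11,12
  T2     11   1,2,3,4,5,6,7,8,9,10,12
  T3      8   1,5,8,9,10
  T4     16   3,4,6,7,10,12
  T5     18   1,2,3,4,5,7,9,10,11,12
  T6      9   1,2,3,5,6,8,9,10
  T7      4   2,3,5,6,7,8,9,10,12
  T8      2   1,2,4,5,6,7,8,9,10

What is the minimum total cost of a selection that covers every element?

T1, T8 cover every element at cost 2 + 2 = 4.
Any cover uses at least 2 sets; among all covering selections none totals below 4.

4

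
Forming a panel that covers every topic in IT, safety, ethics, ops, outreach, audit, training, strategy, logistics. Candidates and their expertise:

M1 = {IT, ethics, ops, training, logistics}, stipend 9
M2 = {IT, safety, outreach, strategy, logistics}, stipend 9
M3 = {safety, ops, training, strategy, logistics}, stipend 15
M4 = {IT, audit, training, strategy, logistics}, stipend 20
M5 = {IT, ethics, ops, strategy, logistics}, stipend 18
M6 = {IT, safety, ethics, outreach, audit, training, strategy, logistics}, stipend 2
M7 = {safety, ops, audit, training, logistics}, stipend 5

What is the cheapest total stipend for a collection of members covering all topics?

7

M6, M7 cover every topic at stipend 2 + 5 = 7.
Any cover uses at least 2 members; among all covering selections none totals below 7.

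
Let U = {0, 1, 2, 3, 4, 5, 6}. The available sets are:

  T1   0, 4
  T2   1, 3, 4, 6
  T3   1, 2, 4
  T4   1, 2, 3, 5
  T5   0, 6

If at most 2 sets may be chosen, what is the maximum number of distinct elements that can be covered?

Choosing T1, T4 covers {0, 1, 2, 3, 4, 5} — 6 elements.
No choice of 2 sets does better; here 6 is left uncovered.

6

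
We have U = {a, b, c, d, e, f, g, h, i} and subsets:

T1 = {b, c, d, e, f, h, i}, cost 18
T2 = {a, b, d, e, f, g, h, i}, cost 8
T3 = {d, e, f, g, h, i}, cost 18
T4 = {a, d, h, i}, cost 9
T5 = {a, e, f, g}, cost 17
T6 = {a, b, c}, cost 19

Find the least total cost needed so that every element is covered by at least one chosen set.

26

T1, T2 cover every element at cost 18 + 8 = 26.
Any cover uses at least 2 sets; among all covering selections none totals below 26.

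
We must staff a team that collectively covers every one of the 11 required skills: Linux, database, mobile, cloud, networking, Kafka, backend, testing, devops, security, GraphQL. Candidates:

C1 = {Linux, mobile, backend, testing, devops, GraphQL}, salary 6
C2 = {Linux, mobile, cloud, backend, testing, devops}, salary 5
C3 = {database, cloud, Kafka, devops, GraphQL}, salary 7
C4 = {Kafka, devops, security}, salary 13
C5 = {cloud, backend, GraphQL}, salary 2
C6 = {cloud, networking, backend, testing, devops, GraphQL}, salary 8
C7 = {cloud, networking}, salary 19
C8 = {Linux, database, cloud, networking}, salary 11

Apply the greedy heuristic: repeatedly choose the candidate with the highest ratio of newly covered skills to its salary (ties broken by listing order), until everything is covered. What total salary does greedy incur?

35

Pick 1: C5 adds 3 new (cloud, backend, GraphQL) at salary 2 (ratio 3/2).
Pick 2: C2 adds 4 new (Linux, mobile, testing, devops) at salary 5 (ratio 4/5).
Pick 3: C3 adds 2 new (database, Kafka) at salary 7 (ratio 2/7).
Pick 4: C6 adds 1 new (networking) at salary 8 (ratio 1/8).
Pick 5: C4 adds 1 new (security) at salary 13 (ratio 1/13).
Greedy total salary: 2 + 5 + 7 + 8 + 13 = 35. (The true optimum is 30, so greedy overshoots here.)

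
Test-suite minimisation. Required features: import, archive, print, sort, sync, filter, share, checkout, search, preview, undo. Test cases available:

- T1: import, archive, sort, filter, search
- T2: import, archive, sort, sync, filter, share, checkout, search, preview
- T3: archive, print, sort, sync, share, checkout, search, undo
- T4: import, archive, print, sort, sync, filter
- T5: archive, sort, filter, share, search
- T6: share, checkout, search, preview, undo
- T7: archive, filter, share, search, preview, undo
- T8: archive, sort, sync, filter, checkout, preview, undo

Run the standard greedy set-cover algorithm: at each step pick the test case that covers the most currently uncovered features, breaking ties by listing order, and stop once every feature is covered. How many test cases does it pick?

2

Pick 1: T2 covers 9 new features (import, archive, sort, sync, filter, share, checkout, search, preview).
Pick 2: T3 covers 2 new features (print, undo).
Greedy uses 2 test cases.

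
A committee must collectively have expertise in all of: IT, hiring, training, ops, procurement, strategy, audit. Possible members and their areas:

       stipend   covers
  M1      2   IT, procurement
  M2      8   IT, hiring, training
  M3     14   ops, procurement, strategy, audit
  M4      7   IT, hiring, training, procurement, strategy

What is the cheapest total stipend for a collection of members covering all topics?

M3, M4 cover every topic at stipend 14 + 7 = 21.
Any cover uses at least 2 members; among all covering selections none totals below 21.

21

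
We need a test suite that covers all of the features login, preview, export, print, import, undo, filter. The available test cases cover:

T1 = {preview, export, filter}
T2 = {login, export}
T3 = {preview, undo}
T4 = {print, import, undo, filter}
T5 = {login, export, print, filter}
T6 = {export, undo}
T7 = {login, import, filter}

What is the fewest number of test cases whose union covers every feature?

3

T1, T2, T4 together cover {login, preview, export, print, import, undo, filter} — every feature.
No 2 of the 7 test cases cover everything (all 21 pairs fall short), so 3 is minimum.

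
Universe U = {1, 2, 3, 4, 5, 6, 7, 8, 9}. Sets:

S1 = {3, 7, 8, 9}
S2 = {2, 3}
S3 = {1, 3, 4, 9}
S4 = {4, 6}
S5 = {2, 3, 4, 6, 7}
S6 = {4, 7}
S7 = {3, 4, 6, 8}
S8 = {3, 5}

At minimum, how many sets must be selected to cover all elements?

S1, S3, S5, S8 together cover {1, 2, 3, 4, 5, 6, 7, 8, 9} — every element.
No 3 of the 8 sets cover everything (all 56 triples fall short), so 4 is minimum.

4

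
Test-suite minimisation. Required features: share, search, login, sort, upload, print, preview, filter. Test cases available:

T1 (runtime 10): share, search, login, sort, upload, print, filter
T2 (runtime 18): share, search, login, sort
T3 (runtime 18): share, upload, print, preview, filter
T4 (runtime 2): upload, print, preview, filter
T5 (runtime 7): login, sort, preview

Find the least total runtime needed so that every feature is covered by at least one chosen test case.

12

T1, T4 cover every feature at runtime 10 + 2 = 12.
Any cover uses at least 2 test cases; among all covering selections none totals below 12.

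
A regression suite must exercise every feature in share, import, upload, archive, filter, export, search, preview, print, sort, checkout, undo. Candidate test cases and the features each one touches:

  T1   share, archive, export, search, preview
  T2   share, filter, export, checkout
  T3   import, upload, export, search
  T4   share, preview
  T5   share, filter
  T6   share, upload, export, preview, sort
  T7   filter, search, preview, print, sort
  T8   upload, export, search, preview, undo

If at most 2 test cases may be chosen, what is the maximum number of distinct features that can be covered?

Choosing T1, T7 covers {share, archive, filter, export, search, preview, print, sort} — 8 features.
No choice of 2 test cases does better; here import, upload, checkout, undo are left uncovered.

8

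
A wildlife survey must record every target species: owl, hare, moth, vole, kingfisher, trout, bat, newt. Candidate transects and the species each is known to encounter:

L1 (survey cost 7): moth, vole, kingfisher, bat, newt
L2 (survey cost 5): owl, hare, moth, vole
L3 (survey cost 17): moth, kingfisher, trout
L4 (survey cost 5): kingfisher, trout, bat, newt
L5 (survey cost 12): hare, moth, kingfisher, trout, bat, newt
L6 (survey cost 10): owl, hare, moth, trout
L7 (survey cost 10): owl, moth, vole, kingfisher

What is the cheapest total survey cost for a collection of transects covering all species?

L2, L4 cover every species at survey cost 5 + 5 = 10.
Any cover uses at least 2 transects; among all covering selections none totals below 10.

10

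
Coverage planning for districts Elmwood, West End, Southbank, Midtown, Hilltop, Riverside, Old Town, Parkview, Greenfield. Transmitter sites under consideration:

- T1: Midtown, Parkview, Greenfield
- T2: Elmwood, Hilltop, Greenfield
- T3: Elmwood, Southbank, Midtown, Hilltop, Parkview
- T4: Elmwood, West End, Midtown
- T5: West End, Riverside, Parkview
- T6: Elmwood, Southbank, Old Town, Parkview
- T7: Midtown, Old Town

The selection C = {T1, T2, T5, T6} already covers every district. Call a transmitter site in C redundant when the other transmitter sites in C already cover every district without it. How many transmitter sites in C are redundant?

Drop T1: Midtown uncovered — not redundant.
Drop T2: Hilltop uncovered — not redundant.
Drop T5: West End, Riverside uncovered — not redundant.
Drop T6: Southbank, Old Town uncovered — not redundant.
None of the transmitter sites in C is redundant.

0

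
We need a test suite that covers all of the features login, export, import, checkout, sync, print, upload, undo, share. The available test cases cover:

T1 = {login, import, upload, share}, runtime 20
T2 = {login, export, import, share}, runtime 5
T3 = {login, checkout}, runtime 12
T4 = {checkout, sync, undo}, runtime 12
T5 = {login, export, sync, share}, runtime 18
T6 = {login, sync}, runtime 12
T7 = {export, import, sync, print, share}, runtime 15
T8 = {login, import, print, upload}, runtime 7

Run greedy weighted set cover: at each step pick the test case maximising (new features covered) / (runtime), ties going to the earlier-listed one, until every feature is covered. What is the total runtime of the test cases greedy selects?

Pick 1: T2 adds 4 new (login, export, import, share) at runtime 5 (ratio 4/5).
Pick 2: T8 adds 2 new (print, upload) at runtime 7 (ratio 2/7).
Pick 3: T4 adds 3 new (checkout, sync, undo) at runtime 12 (ratio 3/12).
Greedy total runtime: 5 + 7 + 12 = 24.

24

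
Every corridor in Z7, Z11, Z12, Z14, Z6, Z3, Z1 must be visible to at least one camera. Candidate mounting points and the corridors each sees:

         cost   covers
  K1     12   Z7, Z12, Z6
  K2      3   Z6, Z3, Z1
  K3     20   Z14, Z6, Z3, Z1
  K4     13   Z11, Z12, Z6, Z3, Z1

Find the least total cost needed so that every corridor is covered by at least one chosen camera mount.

45

K1, K3, K4 cover every corridor at cost 12 + 20 + 13 = 45.
Any cover uses at least 3 camera mounts; among all covering selections none totals below 45.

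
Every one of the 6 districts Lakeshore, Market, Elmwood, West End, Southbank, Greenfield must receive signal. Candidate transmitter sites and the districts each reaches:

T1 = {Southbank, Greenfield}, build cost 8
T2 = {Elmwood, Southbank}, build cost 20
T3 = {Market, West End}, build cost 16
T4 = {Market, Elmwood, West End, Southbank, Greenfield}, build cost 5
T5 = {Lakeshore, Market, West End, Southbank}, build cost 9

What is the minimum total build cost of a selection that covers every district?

T4, T5 cover every district at build cost 5 + 9 = 14.
Any cover uses at least 2 transmitter sites; among all covering selections none totals below 14.

14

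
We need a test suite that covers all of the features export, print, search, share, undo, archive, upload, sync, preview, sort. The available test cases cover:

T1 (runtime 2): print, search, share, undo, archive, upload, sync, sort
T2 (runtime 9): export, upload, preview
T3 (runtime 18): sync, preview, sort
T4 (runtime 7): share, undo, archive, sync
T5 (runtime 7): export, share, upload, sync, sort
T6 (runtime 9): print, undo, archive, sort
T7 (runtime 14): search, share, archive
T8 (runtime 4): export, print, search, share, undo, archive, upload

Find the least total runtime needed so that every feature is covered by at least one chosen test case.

T1, T2 cover every feature at runtime 2 + 9 = 11.
Any cover uses at least 2 test cases; among all covering selections none totals below 11.
Greedy by coverage-per-runtime would pick T1, T8, T2 for 15 — worse than the optimum 11.

11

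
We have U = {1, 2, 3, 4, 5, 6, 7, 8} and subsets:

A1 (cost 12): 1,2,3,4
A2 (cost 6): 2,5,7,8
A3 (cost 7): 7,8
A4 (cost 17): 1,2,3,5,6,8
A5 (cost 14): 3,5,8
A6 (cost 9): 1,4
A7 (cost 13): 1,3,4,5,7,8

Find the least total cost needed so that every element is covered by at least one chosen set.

30

A4, A7 cover every element at cost 17 + 13 = 30.
Any cover uses at least 2 sets; among all covering selections none totals below 30.
Greedy by coverage-per-cost would pick A2, A1, A4 for 35 — worse than the optimum 30.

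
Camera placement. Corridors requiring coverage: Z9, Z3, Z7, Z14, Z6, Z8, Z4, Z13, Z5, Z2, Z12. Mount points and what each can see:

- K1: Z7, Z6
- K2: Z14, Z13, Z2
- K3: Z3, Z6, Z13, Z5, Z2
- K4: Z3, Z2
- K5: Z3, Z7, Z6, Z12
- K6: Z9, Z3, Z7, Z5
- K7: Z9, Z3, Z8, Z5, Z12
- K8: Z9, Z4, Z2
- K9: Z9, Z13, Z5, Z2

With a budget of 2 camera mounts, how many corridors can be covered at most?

Choosing K2, K7 covers {Z9, Z3, Z14, Z8, Z13, Z5, Z2, Z12} — 8 corridors.
No choice of 2 camera mounts does better; here Z7, Z6, Z4 are left uncovered.

8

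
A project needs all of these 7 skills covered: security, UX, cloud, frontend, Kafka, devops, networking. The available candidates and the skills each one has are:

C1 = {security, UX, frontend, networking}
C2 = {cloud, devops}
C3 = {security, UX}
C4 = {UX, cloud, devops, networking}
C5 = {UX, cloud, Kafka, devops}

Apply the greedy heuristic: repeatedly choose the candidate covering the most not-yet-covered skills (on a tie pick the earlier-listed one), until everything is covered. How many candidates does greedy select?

Pick 1: C1 covers 4 new skills (security, UX, frontend, networking).
Pick 2: C5 covers 3 new skills (cloud, Kafka, devops).
Greedy uses 2 candidates.

2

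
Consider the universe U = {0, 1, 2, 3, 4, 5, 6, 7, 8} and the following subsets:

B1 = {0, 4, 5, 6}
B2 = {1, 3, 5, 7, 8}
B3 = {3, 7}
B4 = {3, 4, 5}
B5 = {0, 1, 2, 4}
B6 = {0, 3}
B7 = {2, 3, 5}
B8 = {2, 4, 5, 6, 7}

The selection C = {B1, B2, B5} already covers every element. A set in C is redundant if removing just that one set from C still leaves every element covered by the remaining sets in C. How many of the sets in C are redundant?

0

Drop B1: 6 uncovered — not redundant.
Drop B2: 3, 7, 8 uncovered — not redundant.
Drop B5: 2 uncovered — not redundant.
None of the sets in C is redundant.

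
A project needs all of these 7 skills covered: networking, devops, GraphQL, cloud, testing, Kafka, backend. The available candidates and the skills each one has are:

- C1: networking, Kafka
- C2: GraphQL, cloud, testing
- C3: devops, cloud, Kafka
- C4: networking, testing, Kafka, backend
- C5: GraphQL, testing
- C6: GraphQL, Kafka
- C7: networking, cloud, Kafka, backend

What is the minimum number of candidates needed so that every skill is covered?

3

C2, C3, C4 together cover {networking, devops, GraphQL, cloud, testing, Kafka, backend} — every skill.
No 2 of the 7 candidates cover everything (all 21 pairs fall short), so 3 is minimum.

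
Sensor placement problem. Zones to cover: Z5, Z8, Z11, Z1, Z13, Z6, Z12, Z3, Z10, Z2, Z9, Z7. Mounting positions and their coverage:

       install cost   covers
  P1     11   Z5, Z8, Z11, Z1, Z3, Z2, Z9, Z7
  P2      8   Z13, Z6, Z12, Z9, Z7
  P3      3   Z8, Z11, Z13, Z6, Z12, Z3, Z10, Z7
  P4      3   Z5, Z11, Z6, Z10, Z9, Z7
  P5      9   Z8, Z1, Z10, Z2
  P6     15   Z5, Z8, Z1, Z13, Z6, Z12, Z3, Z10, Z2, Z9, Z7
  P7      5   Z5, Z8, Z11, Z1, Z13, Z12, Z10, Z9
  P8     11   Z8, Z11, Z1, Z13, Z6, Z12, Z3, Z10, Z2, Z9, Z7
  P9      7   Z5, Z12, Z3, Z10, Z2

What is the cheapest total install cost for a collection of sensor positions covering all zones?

P1, P3 cover every zone at install cost 11 + 3 = 14.
Any cover uses at least 2 sensor positions; among all covering selections none totals below 14.
Greedy by coverage-per-install cost would pick P3, P4, P5 for 15 — worse than the optimum 14.

14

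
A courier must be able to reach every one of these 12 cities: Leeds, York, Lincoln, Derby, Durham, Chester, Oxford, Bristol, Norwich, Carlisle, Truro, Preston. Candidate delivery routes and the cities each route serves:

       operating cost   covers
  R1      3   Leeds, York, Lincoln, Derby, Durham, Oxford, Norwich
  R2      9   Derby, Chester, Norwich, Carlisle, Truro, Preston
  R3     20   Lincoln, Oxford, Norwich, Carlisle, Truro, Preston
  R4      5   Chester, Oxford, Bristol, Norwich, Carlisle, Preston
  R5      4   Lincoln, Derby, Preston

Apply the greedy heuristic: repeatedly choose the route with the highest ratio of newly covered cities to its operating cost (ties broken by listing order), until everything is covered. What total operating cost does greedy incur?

Pick 1: R1 adds 7 new (Leeds, York, Lincoln, Derby, Durham, Oxford, Norwich) at operating cost 3 (ratio 7/3).
Pick 2: R4 adds 4 new (Chester, Bristol, Carlisle, Preston) at operating cost 5 (ratio 4/5).
Pick 3: R2 adds 1 new (Truro) at operating cost 9 (ratio 1/9).
Greedy total operating cost: 3 + 5 + 9 = 17.

17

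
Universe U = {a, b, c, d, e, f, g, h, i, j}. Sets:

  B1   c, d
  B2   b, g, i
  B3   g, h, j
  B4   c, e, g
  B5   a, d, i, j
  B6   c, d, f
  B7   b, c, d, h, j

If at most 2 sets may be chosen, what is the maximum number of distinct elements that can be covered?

Choosing B2, B7 covers {b, c, d, g, h, i, j} — 7 elements.
No choice of 2 sets does better; here a, e, f are left uncovered.

7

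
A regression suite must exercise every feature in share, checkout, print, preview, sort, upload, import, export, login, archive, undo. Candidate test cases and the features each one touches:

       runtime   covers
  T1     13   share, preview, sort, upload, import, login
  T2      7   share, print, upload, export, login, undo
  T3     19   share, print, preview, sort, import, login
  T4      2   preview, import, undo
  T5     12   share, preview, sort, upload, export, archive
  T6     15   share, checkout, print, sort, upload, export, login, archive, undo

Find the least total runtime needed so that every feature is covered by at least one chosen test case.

T4, T6 cover every feature at runtime 2 + 15 = 17.
Any cover uses at least 2 test cases; among all covering selections none totals below 17.
Greedy by coverage-per-runtime would pick T4, T2, T6 for 24 — worse than the optimum 17.

17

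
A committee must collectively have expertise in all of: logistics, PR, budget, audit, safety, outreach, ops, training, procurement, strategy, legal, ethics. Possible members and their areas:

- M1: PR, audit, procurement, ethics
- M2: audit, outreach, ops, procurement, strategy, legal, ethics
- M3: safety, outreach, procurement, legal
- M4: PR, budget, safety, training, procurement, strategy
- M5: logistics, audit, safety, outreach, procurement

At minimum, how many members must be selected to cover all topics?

M2, M4, M5 together cover {logistics, PR, budget, audit, safety, outreach, ops, training, procurement, strategy, legal, ethics} — every topic.
No 2 of the 5 members cover everything (all 10 pairs fall short), so 3 is minimum.

3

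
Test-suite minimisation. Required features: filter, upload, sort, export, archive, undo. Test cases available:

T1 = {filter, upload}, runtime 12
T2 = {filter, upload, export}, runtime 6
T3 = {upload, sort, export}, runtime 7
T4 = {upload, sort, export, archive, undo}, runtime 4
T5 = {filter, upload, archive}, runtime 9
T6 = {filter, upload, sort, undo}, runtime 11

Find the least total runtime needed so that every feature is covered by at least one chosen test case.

T2, T4 cover every feature at runtime 6 + 4 = 10.
Any cover uses at least 2 test cases; among all covering selections none totals below 10.

10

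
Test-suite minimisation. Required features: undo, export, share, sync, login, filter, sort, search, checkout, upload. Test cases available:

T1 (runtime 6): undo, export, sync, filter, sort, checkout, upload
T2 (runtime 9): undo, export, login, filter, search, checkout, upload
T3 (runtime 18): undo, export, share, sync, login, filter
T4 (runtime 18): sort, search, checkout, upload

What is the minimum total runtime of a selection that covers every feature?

33

T1, T2, T3 cover every feature at runtime 6 + 9 + 18 = 33.
Any cover uses at least 2 test cases; among all covering selections none totals below 33.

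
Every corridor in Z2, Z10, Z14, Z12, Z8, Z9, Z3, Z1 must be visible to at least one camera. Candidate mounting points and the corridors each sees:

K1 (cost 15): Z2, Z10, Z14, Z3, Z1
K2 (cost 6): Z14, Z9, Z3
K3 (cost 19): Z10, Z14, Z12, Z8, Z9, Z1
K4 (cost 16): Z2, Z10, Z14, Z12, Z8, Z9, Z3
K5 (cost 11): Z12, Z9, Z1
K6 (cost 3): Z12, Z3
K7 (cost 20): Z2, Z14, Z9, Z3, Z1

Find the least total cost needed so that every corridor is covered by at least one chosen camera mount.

K4, K5 cover every corridor at cost 16 + 11 = 27.
Any cover uses at least 2 camera mounts; among all covering selections none totals below 27.

27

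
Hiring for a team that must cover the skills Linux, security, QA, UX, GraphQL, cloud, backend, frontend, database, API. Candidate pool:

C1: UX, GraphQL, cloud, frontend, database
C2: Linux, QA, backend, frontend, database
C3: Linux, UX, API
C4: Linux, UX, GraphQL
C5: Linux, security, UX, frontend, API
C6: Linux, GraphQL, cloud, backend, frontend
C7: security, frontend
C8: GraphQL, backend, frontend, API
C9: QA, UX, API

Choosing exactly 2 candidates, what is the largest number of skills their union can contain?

Choosing C1, C2 covers {Linux, QA, UX, GraphQL, cloud, backend, frontend, database} — 8 skills.
No choice of 2 candidates does better; here security, API are left uncovered.

8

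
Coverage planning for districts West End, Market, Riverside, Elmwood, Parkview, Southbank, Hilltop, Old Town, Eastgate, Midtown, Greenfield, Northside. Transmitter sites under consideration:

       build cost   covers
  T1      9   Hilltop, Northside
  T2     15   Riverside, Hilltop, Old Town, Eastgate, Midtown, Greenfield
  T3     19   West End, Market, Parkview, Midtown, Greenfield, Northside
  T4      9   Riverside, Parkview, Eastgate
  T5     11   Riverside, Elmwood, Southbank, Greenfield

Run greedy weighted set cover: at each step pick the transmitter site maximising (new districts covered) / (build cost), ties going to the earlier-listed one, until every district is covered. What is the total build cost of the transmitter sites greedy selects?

45

Pick 1: T2 adds 6 new (Riverside, Hilltop, Old Town, Eastgate, Midtown, Greenfield) at build cost 15 (ratio 6/15).
Pick 2: T3 adds 4 new (West End, Market, Parkview, Northside) at build cost 19 (ratio 4/19).
Pick 3: T5 adds 2 new (Elmwood, Southbank) at build cost 11 (ratio 2/11).
Greedy total build cost: 15 + 19 + 11 = 45.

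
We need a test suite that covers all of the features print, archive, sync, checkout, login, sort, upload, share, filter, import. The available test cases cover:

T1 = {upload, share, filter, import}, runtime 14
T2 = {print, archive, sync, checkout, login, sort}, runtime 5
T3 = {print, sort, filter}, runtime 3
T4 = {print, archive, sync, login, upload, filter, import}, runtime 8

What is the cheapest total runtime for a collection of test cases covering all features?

T1, T2 cover every feature at runtime 14 + 5 = 19.
Any cover uses at least 2 test cases; among all covering selections none totals below 19.

19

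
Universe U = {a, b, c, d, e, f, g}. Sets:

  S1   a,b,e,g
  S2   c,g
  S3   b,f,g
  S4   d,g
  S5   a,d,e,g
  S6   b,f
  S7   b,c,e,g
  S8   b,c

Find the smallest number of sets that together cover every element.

3

S2, S3, S5 together cover {a, b, c, d, e, f, g} — every element.
No 2 of the 8 sets cover everything (all 28 pairs fall short), so 3 is minimum.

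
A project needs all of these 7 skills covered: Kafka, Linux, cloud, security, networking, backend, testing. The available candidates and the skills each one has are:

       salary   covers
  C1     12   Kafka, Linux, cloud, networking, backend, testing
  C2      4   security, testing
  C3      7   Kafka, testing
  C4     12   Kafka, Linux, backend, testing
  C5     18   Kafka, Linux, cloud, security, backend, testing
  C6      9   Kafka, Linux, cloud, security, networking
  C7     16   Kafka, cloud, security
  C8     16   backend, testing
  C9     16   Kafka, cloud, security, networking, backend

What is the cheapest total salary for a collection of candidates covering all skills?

C1, C2 cover every skill at salary 12 + 4 = 16.
Any cover uses at least 2 candidates; among all covering selections none totals below 16.
Greedy by coverage-per-salary would pick C6, C2, C1 for 25 — worse than the optimum 16.

16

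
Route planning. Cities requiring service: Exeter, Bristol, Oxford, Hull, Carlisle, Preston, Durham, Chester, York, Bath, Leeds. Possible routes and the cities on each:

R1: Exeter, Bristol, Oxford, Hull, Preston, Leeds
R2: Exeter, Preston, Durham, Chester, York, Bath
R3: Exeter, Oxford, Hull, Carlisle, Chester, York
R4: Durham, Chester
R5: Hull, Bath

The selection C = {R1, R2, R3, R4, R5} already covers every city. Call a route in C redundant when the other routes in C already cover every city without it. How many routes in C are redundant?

3

Drop R1: Bristol, Leeds uncovered — not redundant.
Drop R2: the rest still cover every city — redundant.
Drop R3: Carlisle uncovered — not redundant.
Drop R4: the rest still cover every city — redundant.
Drop R5: the rest still cover every city — redundant.
3 redundant: R2, R4, R5.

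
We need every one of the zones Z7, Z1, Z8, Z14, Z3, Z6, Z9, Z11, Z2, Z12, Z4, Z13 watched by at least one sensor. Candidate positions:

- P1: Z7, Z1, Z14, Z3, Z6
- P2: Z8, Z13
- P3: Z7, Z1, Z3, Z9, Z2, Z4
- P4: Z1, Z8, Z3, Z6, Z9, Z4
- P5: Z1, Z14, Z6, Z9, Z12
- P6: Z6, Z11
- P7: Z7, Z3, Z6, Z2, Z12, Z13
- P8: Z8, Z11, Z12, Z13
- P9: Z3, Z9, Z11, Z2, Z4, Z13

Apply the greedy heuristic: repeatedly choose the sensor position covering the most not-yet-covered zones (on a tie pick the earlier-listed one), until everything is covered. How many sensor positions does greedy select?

Pick 1: P3 covers 6 new zones (Z7, Z1, Z3, Z9, Z2, Z4).
Pick 2: P8 covers 4 new zones (Z8, Z11, Z12, Z13).
Pick 3: P1 covers 2 new zones (Z14, Z6).
Greedy uses 3 sensor positions.

3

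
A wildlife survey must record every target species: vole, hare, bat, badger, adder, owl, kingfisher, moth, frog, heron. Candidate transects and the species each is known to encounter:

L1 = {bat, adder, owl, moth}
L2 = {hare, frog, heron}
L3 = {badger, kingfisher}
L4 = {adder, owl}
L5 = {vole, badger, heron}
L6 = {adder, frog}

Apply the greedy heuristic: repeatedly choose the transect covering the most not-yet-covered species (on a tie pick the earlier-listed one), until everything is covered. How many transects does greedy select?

4

Pick 1: L1 covers 4 new species (bat, adder, owl, moth).
Pick 2: L2 covers 3 new species (hare, frog, heron).
Pick 3: L3 covers 2 new species (badger, kingfisher).
Pick 4: L5 covers 1 new species (vole).
Greedy uses 4 transects.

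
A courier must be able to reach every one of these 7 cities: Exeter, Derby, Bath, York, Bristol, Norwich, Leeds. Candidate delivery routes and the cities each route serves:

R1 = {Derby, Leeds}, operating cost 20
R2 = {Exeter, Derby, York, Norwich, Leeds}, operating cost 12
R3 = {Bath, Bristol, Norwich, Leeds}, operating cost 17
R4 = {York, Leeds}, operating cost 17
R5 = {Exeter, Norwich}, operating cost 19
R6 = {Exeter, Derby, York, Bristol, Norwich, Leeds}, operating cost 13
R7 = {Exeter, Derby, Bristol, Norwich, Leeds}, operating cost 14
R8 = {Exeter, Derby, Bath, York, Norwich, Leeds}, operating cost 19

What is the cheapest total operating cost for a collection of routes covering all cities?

R2, R3 cover every city at operating cost 12 + 17 = 29.
Any cover uses at least 2 routes; among all covering selections none totals below 29.
Greedy by coverage-per-operating cost would pick R6, R3 for 30 — worse than the optimum 29.

29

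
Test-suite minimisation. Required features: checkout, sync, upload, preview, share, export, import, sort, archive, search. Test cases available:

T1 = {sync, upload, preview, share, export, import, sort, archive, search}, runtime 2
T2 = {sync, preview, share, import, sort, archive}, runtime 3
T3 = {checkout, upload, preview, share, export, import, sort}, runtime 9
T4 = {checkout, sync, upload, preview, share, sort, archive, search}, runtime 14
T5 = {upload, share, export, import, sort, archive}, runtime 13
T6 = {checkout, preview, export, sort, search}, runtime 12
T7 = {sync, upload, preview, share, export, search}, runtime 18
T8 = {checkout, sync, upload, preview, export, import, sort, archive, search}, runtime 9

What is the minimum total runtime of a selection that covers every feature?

T1, T3 cover every feature at runtime 2 + 9 = 11.
Any cover uses at least 2 test cases; among all covering selections none totals below 11.

11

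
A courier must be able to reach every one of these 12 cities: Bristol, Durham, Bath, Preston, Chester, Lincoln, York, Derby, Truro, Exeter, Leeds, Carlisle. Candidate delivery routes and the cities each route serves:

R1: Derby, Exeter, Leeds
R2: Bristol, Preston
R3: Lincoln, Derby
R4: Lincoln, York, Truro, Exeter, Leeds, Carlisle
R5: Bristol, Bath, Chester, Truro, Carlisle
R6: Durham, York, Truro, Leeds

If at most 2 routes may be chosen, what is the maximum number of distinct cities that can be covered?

9

Choosing R4, R5 covers {Bristol, Bath, Chester, Lincoln, York, Truro, Exeter, Leeds, Carlisle} — 9 cities.
No choice of 2 routes does better; here Durham, Preston, Derby are left uncovered.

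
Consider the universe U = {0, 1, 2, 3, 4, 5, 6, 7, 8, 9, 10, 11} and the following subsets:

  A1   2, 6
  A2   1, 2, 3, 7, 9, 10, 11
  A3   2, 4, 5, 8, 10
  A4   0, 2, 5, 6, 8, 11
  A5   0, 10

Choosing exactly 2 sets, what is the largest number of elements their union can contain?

Choosing A2, A4 covers {0, 1, 2, 3, 5, 6, 7, 8, 9, 10, 11} — 11 elements.
No choice of 2 sets does better; here 4 is left uncovered.

11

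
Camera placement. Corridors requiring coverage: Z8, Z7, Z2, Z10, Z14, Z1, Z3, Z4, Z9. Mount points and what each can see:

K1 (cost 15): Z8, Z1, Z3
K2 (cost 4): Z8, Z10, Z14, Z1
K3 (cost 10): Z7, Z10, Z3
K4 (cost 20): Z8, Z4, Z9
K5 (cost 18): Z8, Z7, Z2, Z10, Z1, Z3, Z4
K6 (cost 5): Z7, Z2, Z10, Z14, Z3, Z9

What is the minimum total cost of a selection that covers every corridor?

23

K5, K6 cover every corridor at cost 18 + 5 = 23.
Any cover uses at least 2 camera mounts; among all covering selections none totals below 23.
Greedy by coverage-per-cost would pick K6, K2, K5 for 27 — worse than the optimum 23.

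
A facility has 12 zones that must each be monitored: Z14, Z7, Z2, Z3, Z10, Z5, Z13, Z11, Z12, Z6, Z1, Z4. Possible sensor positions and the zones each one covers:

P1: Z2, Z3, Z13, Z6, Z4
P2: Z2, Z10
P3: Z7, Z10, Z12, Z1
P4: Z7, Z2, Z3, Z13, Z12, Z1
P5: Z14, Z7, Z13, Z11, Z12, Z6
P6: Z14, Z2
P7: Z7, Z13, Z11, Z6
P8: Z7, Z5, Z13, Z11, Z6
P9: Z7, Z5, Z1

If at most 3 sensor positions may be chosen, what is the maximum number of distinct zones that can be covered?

Choosing P1, P3, P5 covers {Z14, Z7, Z2, Z3, Z10, Z13, Z11, Z12, Z6, Z1, Z4} — 11 zones.
No choice of 3 sensor positions does better; here Z5 is left uncovered.

11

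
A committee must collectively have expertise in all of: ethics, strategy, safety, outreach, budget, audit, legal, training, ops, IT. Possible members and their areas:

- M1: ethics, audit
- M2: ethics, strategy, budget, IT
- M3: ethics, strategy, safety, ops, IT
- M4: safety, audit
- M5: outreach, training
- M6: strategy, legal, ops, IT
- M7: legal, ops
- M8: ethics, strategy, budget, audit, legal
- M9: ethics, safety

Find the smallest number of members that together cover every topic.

3

M3, M5, M8 together cover {ethics, strategy, safety, outreach, budget, audit, legal, training, ops, IT} — every topic.
No 2 of the 9 members cover everything (all 36 pairs fall short), so 3 is minimum.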